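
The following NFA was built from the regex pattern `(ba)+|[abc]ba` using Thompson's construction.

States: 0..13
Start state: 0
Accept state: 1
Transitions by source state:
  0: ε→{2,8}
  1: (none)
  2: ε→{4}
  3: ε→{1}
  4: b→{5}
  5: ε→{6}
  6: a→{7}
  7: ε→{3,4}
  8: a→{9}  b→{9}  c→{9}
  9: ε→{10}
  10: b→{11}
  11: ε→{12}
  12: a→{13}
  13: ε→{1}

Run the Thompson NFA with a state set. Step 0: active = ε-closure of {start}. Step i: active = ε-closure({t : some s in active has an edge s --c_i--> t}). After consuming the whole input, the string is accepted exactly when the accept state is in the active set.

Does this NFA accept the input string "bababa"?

initial (ε-close {0}): {0,2,4,8}
'b' @ 1: {5,6,9,10}
'a' @ 2: {1,3,4,7}  (accept∈set)
'b' @ 3: {5,6}
'a' @ 4: {1,3,4,7}  (accept∈set)
'b' @ 5: {5,6}
'a' @ 6: {1,3,4,7}  (accept∈set)
end set {1,3,4,7} — state 1 in

Answer: ACCEPT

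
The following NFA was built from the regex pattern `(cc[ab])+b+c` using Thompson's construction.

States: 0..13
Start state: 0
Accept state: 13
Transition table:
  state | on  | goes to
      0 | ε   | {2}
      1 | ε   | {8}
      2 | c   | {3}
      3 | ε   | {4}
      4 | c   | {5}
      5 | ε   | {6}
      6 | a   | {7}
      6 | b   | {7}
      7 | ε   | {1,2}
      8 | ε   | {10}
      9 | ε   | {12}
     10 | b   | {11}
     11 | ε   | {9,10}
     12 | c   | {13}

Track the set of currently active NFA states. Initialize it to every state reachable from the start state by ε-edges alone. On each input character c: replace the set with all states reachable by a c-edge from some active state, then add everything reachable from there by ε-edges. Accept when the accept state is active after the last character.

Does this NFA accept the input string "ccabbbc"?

Answer: ACCEPT

Steps:
S₀ = ε-closure({0}) = {0,2}
'c' @ 1: {3,4}
'c' @ 2: {5,6}
'a' @ 3: {1,2,7,8,10}
'b' @ 4: {9,10,11,12}
'b' @ 5: {9,10,11,12}
'b' @ 6: {9,10,11,12}
'c' @ 7: {13}  ✓accept
final: {13}; accept 13 in set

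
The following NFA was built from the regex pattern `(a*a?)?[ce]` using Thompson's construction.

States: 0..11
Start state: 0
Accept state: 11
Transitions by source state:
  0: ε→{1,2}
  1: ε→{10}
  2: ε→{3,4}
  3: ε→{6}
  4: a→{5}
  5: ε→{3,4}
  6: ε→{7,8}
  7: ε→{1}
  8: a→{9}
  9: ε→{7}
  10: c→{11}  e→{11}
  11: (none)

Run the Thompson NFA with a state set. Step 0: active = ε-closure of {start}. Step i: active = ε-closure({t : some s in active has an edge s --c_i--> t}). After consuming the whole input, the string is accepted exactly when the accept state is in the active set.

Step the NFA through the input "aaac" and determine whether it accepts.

start: ε-closure({0}) = {0,1,2,3,4,6,7,8,10}
'a' @ 1: {1,3,4,5,6,7,8,9,10}
'a' @ 2: {1,3,4,5,6,7,8,9,10}
'a' @ 3: {1,3,4,5,6,7,8,9,10}
'c' @ 4: {11}  ✓accept
end set {11} — state 11 in

Answer: ACCEPT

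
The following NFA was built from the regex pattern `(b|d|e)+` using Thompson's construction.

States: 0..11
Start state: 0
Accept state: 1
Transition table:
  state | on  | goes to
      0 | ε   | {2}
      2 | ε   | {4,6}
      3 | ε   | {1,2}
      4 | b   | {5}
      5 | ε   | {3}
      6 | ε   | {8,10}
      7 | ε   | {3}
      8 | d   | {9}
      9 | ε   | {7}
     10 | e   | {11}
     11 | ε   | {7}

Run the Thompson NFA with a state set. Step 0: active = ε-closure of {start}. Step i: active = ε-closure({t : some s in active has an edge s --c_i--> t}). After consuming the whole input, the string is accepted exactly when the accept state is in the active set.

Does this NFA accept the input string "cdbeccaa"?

Answer: REJECT

Derivation:
initial (ε-close {0}): {0,2,4,6,8,10}
'c' @ 1: {}  — state set empty
rest 'dbeccaa' ignored (set empty)
end set {} — state 1 not in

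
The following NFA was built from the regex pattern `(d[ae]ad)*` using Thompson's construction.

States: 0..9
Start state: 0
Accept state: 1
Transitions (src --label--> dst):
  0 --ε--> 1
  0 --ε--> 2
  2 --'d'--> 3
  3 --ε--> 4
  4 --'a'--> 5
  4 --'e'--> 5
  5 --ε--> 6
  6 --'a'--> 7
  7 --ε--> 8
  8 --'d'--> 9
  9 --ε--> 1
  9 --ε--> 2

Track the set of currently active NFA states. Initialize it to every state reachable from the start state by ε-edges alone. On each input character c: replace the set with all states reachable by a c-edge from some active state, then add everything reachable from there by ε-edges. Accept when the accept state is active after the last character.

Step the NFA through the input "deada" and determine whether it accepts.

initial (ε-close {0}): {0,1,2}
'd' @ 1: {3,4}
'e' @ 2: {5,6}
'a' @ 3: {7,8}
'd' @ 4: {1,2,9}  (accept∈set)
'a' @ 5: {}  — dead — no transitions
final: {}; accept 1 not in set

Answer: REJECT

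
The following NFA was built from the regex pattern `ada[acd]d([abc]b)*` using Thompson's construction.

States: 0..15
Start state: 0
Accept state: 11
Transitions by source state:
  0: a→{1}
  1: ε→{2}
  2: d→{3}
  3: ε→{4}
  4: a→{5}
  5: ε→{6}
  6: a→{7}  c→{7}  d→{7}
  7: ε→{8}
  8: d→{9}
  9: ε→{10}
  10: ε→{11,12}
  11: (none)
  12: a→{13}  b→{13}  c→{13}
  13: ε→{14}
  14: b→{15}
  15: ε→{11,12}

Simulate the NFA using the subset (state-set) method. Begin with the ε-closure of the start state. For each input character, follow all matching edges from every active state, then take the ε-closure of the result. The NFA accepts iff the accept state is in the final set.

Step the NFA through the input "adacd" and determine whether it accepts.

initial (ε-close {0}): {0}
'a' @ 1: {1,2}
'd' @ 2: {3,4}
'a' @ 3: {5,6}
'c' @ 4: {7,8}
'd' @ 5: {9,10,11,12}  ✓accept
final: {9,10,11,12}; accept 11 in set

Answer: ACCEPT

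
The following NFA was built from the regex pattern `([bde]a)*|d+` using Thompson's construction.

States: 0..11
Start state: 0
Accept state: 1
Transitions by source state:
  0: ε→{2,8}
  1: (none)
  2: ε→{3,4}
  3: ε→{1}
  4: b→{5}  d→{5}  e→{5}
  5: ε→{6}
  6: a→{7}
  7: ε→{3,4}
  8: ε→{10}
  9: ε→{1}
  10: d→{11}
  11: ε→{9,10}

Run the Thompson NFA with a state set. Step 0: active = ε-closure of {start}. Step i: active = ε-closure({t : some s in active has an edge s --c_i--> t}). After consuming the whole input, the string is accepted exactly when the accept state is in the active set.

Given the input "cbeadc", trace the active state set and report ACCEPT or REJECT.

Answer: REJECT

Derivation:
start: ε-closure({0}) = {0,1,2,3,4,8,10}
'c' @ 1: {}  — no active states
rest 'beadc' ignored (set empty)
after full input: {}  (accept=1 not in)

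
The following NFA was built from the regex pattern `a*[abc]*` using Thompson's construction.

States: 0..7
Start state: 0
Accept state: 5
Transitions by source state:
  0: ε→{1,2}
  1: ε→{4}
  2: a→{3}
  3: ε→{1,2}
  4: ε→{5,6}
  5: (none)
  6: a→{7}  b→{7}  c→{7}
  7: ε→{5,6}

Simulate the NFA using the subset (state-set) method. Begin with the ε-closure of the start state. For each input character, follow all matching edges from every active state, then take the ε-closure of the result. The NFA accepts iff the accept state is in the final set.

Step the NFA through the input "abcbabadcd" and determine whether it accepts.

Answer: REJECT

Trace:
initial (ε-close {0}): {0,1,2,4,5,6}
'a' @ 1: {1,2,3,4,5,6,7}  (accept∈set)
'b' @ 2: {5,6,7}  (accept∈set)
'c' @ 3: {5,6,7}  (accept∈set)
'b' @ 4: {5,6,7}  (accept∈set)
'a' @ 5: {5,6,7}  (accept∈set)
'b' @ 6: {5,6,7}  (accept∈set)
'a' @ 7: {5,6,7}  (accept∈set)
'd' @ 8: {}  — no active states
rest 'cd' ignored (set empty)
final: {}; accept 5 not in set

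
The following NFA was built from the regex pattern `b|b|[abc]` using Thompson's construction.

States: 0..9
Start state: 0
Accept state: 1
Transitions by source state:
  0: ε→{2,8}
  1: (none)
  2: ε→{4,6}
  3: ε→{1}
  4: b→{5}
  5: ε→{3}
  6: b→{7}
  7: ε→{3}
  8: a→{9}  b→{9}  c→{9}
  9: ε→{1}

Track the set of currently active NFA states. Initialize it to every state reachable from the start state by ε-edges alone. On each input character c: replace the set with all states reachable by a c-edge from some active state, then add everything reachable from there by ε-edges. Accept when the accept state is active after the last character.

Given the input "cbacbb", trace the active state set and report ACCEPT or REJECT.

start: ε-closure({0}) = {0,2,4,6,8}
'c' @ 1: {1,9}  [accepting]
'b' @ 2: {}  — dead — no transitions
rest 'acbb' ignored (set empty)
final: {}; accept 1 not in set

Answer: REJECT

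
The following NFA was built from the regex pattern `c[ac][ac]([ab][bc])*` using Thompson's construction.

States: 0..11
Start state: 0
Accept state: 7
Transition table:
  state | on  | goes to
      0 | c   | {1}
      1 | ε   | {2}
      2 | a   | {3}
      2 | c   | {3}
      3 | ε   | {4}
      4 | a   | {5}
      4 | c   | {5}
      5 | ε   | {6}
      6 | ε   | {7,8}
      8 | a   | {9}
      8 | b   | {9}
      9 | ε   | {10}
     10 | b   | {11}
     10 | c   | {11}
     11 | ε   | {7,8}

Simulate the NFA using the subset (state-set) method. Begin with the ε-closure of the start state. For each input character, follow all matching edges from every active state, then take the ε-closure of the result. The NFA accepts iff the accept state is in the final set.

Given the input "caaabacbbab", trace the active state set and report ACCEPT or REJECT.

Answer: ACCEPT

Steps:
initial (ε-close {0}): {0}
'c' @ 1: {1,2}
'a' @ 2: {3,4}
'a' @ 3: {5,6,7,8}  ✓accept
'a' @ 4: {9,10}
'b' @ 5: {7,8,11}  ✓accept
'a' @ 6: {9,10}
'c' @ 7: {7,8,11}  ✓accept
'b' @ 8: {9,10}
'b' @ 9: {7,8,11}  ✓accept
'a' @ 10: {9,10}
'b' @ 11: {7,8,11}  ✓accept
end set {7,8,11} — state 7 in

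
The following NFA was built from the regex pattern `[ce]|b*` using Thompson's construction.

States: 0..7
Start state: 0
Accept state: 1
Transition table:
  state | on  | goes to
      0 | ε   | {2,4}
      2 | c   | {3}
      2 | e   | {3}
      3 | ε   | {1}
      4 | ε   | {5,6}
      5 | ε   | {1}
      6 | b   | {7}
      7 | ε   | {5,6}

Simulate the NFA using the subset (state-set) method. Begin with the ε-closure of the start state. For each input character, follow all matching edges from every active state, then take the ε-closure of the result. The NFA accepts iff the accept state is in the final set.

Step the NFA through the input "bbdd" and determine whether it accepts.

Answer: REJECT

Steps:
S₀ = ε-closure({0}) = {0,1,2,4,5,6}
'b' @ 1: {1,5,6,7}  [accepting]
'b' @ 2: {1,5,6,7}  [accepting]
'd' @ 3: {}  — state set empty
rest 'd' ignored (set empty)
final: {}; accept 1 not in set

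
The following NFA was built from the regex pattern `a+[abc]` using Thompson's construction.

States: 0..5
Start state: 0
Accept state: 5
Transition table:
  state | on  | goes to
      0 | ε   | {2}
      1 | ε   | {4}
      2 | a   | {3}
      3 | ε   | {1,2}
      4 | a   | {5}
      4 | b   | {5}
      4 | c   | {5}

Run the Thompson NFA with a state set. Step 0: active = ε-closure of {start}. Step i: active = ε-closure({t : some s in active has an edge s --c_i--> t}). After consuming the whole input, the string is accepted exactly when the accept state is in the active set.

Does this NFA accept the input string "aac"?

initial (ε-close {0}): {0,2}
'a' @ 1: {1,2,3,4}
'a' @ 2: {1,2,3,4,5}  (accept∈set)
'c' @ 3: {5}  (accept∈set)
final: {5}; accept 5 in set

Answer: ACCEPT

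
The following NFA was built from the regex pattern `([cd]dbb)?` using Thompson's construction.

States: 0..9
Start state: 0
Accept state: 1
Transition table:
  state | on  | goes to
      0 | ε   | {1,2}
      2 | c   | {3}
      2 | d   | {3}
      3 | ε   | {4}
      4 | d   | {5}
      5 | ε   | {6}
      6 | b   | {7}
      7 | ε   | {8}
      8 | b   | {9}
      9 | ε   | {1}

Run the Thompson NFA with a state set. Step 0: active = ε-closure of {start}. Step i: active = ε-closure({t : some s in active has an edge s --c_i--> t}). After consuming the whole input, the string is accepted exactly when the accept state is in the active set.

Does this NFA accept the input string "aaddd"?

start: ε-closure({0}) = {0,1,2}
'a' @ 1: {}  — no active states
rest 'addd' ignored (set empty)
end set {} — state 1 not in

Answer: REJECT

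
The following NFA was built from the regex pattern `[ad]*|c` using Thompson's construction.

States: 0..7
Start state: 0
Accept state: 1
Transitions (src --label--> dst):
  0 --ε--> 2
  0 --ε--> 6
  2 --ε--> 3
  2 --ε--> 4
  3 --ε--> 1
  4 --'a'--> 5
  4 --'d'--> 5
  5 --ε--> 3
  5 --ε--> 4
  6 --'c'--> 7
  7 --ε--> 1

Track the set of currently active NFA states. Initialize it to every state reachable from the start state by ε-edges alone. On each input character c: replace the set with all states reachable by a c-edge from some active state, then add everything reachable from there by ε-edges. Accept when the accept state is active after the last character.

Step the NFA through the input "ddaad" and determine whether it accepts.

Answer: ACCEPT

Trace:
initial (ε-close {0}): {0,1,2,3,4,6}
'd' @ 1: {1,3,4,5}  [accepting]
'd' @ 2: {1,3,4,5}  [accepting]
'a' @ 3: {1,3,4,5}  [accepting]
'a' @ 4: {1,3,4,5}  [accepting]
'd' @ 5: {1,3,4,5}  [accepting]
after full input: {1,3,4,5}  (accept=1 in)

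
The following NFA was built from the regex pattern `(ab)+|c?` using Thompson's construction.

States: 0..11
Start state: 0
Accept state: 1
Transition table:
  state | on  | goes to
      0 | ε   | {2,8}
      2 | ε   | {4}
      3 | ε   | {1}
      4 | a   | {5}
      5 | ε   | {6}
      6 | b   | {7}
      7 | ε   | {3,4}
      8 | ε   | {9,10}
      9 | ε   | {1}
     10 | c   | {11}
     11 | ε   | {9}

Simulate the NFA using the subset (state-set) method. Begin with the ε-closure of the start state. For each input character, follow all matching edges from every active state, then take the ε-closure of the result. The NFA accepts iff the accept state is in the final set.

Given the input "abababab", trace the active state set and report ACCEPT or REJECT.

Answer: ACCEPT

Derivation:
start: ε-closure({0}) = {0,1,2,4,8,9,10}
'a' @ 1: {5,6}
'b' @ 2: {1,3,4,7}  (accept∈set)
'a' @ 3: {5,6}
'b' @ 4: {1,3,4,7}  (accept∈set)
'a' @ 5: {5,6}
'b' @ 6: {1,3,4,7}  (accept∈set)
'a' @ 7: {5,6}
'b' @ 8: {1,3,4,7}  (accept∈set)
final: {1,3,4,7}; accept 1 in set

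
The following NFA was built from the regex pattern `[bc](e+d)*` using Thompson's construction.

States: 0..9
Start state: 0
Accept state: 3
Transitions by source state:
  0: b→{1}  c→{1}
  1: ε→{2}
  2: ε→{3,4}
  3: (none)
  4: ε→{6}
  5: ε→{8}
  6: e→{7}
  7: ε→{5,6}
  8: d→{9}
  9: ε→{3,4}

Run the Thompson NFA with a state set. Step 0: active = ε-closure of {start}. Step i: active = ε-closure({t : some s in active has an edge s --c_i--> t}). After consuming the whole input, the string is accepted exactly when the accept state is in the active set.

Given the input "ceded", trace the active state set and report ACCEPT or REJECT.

S₀ = ε-closure({0}) = {0}
'c' @ 1: {1,2,3,4,6}  ✓accept
'e' @ 2: {5,6,7,8}
'd' @ 3: {3,4,6,9}  ✓accept
'e' @ 4: {5,6,7,8}
'd' @ 5: {3,4,6,9}  ✓accept
end set {3,4,6,9} — state 3 in

Answer: ACCEPT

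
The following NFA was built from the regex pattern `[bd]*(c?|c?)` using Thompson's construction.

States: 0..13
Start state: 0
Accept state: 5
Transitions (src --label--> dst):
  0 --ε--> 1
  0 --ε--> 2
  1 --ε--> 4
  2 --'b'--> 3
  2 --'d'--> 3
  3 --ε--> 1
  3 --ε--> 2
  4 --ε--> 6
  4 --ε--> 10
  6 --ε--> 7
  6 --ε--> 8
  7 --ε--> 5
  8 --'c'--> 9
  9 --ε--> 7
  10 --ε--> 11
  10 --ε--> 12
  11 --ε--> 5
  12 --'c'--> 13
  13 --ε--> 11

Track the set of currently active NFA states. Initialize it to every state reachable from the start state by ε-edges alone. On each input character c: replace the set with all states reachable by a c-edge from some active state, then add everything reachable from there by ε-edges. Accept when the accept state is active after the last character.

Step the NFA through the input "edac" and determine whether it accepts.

Answer: REJECT

Derivation:
start: ε-closure({0}) = {0,1,2,4,5,6,7,8,10,11,12}
'e' @ 1: {}  — no active states
rest 'dac' ignored (set empty)
final: {}; accept 5 not in set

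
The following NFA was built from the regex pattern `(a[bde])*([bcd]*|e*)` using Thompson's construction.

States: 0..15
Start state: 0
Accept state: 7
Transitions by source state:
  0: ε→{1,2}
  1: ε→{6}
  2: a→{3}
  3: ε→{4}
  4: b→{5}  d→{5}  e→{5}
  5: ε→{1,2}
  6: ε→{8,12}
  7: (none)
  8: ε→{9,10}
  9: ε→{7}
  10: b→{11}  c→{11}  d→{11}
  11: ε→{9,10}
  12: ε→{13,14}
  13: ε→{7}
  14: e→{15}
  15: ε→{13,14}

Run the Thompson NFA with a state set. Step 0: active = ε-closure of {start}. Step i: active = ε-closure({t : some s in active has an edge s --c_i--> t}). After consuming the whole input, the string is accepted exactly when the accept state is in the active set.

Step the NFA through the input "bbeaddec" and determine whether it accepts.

Answer: REJECT

Derivation:
start: ε-closure({0}) = {0,1,2,6,7,8,9,10,12,13,14}
'b' @ 1: {7,9,10,11}  ✓accept
'b' @ 2: {7,9,10,11}  ✓accept
'e' @ 3: {}  — no active states
rest 'addec' ignored (set empty)
end set {} — state 7 not in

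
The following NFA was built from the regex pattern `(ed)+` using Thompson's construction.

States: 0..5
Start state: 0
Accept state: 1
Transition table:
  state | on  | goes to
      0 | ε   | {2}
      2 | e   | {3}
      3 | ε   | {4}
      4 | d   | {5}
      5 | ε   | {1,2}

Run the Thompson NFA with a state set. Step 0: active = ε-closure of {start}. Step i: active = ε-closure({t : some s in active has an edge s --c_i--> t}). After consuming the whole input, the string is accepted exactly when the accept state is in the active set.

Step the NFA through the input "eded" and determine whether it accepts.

S₀ = ε-closure({0}) = {0,2}
'e' @ 1: {3,4}
'd' @ 2: {1,2,5}  ✓accept
'e' @ 3: {3,4}
'd' @ 4: {1,2,5}  ✓accept
end set {1,2,5} — state 1 in

Answer: ACCEPT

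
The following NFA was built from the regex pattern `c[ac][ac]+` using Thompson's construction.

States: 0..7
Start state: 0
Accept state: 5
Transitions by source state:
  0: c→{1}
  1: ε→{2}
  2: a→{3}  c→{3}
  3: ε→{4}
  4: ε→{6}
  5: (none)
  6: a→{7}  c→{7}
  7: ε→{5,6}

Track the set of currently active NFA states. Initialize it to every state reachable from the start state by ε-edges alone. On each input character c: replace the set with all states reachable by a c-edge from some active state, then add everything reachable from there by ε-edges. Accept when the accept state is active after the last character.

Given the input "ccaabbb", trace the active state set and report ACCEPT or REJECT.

Answer: REJECT

Trace:
start: ε-closure({0}) = {0}
'c' @ 1: {1,2}
'c' @ 2: {3,4,6}
'a' @ 3: {5,6,7}  [accepting]
'a' @ 4: {5,6,7}  [accepting]
'b' @ 5: {}  — state set empty
rest 'bb' ignored (set empty)
after full input: {}  (accept=5 not in)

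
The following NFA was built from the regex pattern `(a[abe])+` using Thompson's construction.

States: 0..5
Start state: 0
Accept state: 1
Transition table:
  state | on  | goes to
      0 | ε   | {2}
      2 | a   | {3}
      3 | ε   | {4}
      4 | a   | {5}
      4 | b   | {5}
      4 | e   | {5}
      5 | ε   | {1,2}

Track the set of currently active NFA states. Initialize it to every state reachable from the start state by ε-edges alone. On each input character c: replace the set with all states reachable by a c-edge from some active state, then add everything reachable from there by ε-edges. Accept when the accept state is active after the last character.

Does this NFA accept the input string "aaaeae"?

Answer: ACCEPT

Trace:
S₀ = ε-closure({0}) = {0,2}
'a' @ 1: {3,4}
'a' @ 2: {1,2,5}  ✓accept
'a' @ 3: {3,4}
'e' @ 4: {1,2,5}  ✓accept
'a' @ 5: {3,4}
'e' @ 6: {1,2,5}  ✓accept
after full input: {1,2,5}  (accept=1 in)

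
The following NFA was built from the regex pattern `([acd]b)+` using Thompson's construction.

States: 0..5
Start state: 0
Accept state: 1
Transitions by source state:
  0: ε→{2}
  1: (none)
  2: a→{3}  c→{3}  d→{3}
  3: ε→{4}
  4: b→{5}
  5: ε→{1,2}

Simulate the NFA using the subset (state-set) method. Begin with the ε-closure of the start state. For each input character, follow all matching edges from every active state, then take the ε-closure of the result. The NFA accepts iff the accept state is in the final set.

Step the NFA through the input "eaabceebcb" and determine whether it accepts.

S₀ = ε-closure({0}) = {0,2}
'e' @ 1: {}  — no active states
rest 'aabceebcb' ignored (set empty)
end set {} — state 1 not in

Answer: REJECT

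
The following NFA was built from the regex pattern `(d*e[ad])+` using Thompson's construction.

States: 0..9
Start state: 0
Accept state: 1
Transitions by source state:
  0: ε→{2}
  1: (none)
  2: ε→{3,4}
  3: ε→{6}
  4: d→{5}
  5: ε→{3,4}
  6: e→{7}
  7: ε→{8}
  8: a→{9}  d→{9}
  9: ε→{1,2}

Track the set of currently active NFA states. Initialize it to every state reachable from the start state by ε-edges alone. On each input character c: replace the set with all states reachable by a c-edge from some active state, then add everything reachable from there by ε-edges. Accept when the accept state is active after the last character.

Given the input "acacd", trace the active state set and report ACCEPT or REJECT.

Answer: REJECT

Steps:
S₀ = ε-closure({0}) = {0,2,3,4,6}
'a' @ 1: {}  — state set empty
rest 'cacd' ignored (set empty)
after full input: {}  (accept=1 not in)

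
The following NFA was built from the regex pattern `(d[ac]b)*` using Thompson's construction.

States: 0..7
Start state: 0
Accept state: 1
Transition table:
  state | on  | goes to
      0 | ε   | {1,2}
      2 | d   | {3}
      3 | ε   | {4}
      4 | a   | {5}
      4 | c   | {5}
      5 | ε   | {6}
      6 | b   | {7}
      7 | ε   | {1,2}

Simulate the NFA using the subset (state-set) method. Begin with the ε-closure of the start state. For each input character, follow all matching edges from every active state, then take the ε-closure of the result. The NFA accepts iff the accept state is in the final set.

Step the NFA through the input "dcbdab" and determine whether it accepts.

S₀ = ε-closure({0}) = {0,1,2}
'd' @ 1: {3,4}
'c' @ 2: {5,6}
'b' @ 3: {1,2,7}  [accepting]
'd' @ 4: {3,4}
'a' @ 5: {5,6}
'b' @ 6: {1,2,7}  [accepting]
after full input: {1,2,7}  (accept=1 in)

Answer: ACCEPT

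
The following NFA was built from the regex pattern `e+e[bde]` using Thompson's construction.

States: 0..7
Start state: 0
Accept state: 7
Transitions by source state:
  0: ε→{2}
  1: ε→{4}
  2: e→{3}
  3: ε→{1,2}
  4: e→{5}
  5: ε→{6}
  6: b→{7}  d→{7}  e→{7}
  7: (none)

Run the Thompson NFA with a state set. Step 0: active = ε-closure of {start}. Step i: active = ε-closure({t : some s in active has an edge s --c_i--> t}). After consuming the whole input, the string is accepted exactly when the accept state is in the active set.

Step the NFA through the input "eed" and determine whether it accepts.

S₀ = ε-closure({0}) = {0,2}
'e' @ 1: {1,2,3,4}
'e' @ 2: {1,2,3,4,5,6}
'd' @ 3: {7}  [accepting]
final: {7}; accept 7 in set

Answer: ACCEPT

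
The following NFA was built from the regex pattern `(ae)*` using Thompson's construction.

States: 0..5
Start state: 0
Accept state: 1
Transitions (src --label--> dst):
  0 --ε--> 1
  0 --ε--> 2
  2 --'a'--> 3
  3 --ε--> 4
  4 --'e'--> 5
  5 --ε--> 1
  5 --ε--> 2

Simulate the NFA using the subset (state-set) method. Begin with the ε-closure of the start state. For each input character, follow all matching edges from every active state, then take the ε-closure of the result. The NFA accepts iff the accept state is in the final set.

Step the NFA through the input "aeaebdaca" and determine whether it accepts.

start: ε-closure({0}) = {0,1,2}
'a' @ 1: {3,4}
'e' @ 2: {1,2,5}  [accepting]
'a' @ 3: {3,4}
'e' @ 4: {1,2,5}  [accepting]
'b' @ 5: {}  — dead — no transitions
rest 'daca' ignored (set empty)
final: {}; accept 1 not in set

Answer: REJECT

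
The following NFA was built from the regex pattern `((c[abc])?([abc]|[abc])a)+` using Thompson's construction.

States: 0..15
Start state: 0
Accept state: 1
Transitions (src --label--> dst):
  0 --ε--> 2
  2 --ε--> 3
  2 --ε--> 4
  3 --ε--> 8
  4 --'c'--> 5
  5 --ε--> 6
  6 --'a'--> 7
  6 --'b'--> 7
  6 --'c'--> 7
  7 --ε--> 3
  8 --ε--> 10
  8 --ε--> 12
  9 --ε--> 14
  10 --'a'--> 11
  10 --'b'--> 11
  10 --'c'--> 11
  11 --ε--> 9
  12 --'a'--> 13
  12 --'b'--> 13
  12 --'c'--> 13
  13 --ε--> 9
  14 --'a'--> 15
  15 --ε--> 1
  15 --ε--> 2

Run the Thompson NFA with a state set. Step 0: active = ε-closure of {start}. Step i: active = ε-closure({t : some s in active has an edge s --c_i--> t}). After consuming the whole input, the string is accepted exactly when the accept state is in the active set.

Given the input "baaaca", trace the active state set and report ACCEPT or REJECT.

start: ε-closure({0}) = {0,2,3,4,8,10,12}
'b' @ 1: {9,11,13,14}
'a' @ 2: {1,2,3,4,8,10,12,15}  [accepting]
'a' @ 3: {9,11,13,14}
'a' @ 4: {1,2,3,4,8,10,12,15}  [accepting]
'c' @ 5: {5,6,9,11,13,14}
'a' @ 6: {1,2,3,4,7,8,10,12,15}  [accepting]
final: {1,2,3,4,7,8,10,12,15}; accept 1 in set

Answer: ACCEPT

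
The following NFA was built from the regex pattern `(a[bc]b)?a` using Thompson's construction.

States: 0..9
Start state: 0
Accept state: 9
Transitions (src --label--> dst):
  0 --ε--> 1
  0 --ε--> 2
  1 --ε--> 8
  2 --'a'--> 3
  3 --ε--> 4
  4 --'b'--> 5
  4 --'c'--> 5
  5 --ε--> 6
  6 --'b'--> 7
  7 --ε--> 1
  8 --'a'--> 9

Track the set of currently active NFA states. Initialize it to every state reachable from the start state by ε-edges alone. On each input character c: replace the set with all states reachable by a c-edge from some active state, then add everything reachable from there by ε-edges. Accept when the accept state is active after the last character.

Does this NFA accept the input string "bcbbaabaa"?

Answer: REJECT

Steps:
S₀ = ε-closure({0}) = {0,1,2,8}
'b' @ 1: {}  — dead — no transitions
rest 'cbbaabaa' ignored (set empty)
after full input: {}  (accept=9 not in)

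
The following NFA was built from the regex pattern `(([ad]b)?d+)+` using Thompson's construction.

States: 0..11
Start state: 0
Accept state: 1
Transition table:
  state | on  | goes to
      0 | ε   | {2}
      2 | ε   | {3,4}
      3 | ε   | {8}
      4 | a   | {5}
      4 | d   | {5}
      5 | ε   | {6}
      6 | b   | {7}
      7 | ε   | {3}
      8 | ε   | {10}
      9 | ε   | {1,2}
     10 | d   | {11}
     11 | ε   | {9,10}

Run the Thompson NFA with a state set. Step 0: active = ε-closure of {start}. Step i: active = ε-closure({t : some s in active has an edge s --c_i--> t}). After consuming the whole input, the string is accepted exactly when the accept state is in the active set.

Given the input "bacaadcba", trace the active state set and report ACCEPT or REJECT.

initial (ε-close {0}): {0,2,3,4,8,10}
'b' @ 1: {}  — state set empty
rest 'acaadcba' ignored (set empty)
final: {}; accept 1 not in set

Answer: REJECT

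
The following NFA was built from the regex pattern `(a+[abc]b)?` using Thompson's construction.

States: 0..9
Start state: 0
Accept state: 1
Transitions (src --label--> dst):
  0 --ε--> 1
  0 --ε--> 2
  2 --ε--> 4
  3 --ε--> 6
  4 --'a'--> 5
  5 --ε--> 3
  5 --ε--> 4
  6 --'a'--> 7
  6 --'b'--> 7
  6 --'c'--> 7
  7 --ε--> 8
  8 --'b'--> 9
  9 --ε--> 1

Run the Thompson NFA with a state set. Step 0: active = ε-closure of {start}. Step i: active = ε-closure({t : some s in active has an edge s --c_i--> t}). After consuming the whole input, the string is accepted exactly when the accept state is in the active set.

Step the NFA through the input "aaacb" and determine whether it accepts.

Answer: ACCEPT

Steps:
S₀ = ε-closure({0}) = {0,1,2,4}
'a' @ 1: {3,4,5,6}
'a' @ 2: {3,4,5,6,7,8}
'a' @ 3: {3,4,5,6,7,8}
'c' @ 4: {7,8}
'b' @ 5: {1,9}  (accept∈set)
end set {1,9} — state 1 in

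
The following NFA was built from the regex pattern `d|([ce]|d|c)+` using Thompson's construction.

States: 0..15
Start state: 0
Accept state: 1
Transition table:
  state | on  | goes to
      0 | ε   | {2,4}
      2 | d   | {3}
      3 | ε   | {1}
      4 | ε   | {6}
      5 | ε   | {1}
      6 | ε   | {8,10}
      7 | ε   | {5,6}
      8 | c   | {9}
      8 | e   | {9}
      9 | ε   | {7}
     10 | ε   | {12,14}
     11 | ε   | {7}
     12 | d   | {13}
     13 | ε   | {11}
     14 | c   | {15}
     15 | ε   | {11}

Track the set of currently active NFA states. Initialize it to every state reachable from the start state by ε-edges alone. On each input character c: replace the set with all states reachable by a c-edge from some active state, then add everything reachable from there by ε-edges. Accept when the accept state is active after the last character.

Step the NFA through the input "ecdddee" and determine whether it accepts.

start: ε-closure({0}) = {0,2,4,6,8,10,12,14}
'e' @ 1: {1,5,6,7,8,9,10,12,14}  [accepting]
'c' @ 2: {1,5,6,7,8,9,10,11,12,14,15}  [accepting]
'd' @ 3: {1,5,6,7,8,10,11,12,13,14}  [accepting]
'd' @ 4: {1,5,6,7,8,10,11,12,13,14}  [accepting]
'd' @ 5: {1,5,6,7,8,10,11,12,13,14}  [accepting]
'e' @ 6: {1,5,6,7,8,9,10,12,14}  [accepting]
'e' @ 7: {1,5,6,7,8,9,10,12,14}  [accepting]
end set {1,5,6,7,8,9,10,12,14} — state 1 in

Answer: ACCEPT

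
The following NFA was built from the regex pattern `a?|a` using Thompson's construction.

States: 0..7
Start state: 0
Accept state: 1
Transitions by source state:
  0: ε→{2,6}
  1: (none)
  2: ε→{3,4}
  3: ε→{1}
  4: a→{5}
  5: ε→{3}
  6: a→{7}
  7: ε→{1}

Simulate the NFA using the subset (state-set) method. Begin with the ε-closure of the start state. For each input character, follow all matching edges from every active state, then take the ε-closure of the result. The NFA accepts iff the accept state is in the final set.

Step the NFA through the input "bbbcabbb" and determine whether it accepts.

initial (ε-close {0}): {0,1,2,3,4,6}
'b' @ 1: {}  — no active states
rest 'bbcabbb' ignored (set empty)
end set {} — state 1 not in

Answer: REJECT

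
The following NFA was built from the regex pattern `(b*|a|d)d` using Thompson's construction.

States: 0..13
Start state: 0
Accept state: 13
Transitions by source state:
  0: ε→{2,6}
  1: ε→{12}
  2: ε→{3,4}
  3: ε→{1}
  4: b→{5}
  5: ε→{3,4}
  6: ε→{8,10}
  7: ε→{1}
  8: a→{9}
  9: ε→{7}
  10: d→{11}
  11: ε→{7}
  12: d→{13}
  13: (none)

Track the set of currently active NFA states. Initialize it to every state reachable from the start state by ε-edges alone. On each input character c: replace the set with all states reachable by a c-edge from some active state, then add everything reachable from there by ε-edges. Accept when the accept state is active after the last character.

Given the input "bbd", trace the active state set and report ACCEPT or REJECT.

S₀ = ε-closure({0}) = {0,1,2,3,4,6,8,10,12}
'b' @ 1: {1,3,4,5,12}
'b' @ 2: {1,3,4,5,12}
'd' @ 3: {13}  ✓accept
end set {13} — state 13 in

Answer: ACCEPT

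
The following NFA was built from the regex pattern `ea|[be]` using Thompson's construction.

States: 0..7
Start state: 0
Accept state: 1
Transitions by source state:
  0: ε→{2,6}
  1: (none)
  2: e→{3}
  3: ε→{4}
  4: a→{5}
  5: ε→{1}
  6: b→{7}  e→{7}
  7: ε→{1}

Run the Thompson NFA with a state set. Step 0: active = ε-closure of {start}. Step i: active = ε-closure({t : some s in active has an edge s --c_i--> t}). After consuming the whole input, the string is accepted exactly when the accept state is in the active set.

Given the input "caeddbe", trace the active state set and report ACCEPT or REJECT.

start: ε-closure({0}) = {0,2,6}
'c' @ 1: {}  — dead — no transitions
rest 'aeddbe' ignored (set empty)
after full input: {}  (accept=1 not in)

Answer: REJECT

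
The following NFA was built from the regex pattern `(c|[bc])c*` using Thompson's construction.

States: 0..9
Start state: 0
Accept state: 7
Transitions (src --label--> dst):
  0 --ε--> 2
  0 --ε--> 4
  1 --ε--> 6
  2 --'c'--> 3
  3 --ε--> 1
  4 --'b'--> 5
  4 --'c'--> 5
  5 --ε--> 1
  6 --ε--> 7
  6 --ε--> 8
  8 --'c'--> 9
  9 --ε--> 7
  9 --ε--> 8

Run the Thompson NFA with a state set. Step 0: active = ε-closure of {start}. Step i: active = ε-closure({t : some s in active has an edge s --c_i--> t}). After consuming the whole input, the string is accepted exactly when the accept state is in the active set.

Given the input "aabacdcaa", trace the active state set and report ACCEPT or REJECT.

Answer: REJECT

Trace:
start: ε-closure({0}) = {0,2,4}
'a' @ 1: {}  — state set empty
rest 'abacdcaa' ignored (set empty)
after full input: {}  (accept=7 not in)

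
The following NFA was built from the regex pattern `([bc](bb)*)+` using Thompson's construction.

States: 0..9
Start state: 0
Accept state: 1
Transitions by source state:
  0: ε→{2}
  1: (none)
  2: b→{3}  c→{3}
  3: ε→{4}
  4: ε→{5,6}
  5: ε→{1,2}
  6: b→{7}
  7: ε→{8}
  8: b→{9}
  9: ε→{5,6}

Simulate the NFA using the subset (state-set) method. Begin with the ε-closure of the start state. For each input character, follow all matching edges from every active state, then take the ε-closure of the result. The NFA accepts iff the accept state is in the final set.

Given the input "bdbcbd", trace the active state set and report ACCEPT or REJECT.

Answer: REJECT

Trace:
S₀ = ε-closure({0}) = {0,2}
'b' @ 1: {1,2,3,4,5,6}  [accepting]
'd' @ 2: {}  — dead — no transitions
rest 'bcbd' ignored (set empty)
final: {}; accept 1 not in set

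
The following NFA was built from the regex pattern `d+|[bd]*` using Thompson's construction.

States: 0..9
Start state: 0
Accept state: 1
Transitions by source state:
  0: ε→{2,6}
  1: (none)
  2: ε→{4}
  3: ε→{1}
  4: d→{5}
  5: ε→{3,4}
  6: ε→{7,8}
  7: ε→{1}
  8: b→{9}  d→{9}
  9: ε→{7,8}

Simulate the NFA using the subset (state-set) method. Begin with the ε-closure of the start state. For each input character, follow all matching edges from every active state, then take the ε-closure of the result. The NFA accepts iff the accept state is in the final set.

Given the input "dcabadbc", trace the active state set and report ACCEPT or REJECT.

start: ε-closure({0}) = {0,1,2,4,6,7,8}
'd' @ 1: {1,3,4,5,7,8,9}  [accepting]
'c' @ 2: {}  — dead — no transitions
rest 'abadbc' ignored (set empty)
final: {}; accept 1 not in set

Answer: REJECT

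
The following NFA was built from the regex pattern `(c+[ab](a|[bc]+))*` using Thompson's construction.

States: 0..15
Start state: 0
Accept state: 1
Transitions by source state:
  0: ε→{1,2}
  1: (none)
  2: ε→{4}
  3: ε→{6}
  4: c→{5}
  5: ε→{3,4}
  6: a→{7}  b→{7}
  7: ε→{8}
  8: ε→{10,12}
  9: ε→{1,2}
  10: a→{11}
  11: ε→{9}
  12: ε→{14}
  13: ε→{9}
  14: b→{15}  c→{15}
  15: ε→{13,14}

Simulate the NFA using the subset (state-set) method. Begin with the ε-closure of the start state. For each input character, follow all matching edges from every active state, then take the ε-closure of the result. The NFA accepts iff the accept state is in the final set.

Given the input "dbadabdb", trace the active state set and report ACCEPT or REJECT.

Answer: REJECT

Derivation:
start: ε-closure({0}) = {0,1,2,4}
'd' @ 1: {}  — dead — no transitions
rest 'badabdb' ignored (set empty)
after full input: {}  (accept=1 not in)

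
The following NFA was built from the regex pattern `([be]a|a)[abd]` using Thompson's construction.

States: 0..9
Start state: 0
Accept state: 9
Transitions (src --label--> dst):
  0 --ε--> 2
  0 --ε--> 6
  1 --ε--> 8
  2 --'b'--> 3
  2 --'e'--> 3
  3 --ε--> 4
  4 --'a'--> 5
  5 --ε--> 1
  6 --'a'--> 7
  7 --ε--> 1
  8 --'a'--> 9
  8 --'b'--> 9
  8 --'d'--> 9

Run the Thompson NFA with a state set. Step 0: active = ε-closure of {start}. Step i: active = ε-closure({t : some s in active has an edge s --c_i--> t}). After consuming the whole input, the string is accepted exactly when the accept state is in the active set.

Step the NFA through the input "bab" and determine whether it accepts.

S₀ = ε-closure({0}) = {0,2,6}
'b' @ 1: {3,4}
'a' @ 2: {1,5,8}
'b' @ 3: {9}  (accept∈set)
end set {9} — state 9 in

Answer: ACCEPT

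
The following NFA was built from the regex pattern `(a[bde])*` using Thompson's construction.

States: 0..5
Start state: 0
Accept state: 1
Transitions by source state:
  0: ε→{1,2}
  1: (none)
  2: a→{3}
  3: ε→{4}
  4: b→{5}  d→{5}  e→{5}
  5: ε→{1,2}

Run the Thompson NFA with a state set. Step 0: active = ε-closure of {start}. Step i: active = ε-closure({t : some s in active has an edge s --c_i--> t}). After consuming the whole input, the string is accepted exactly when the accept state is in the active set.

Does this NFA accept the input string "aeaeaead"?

initial (ε-close {0}): {0,1,2}
'a' @ 1: {3,4}
'e' @ 2: {1,2,5}  (accept∈set)
'a' @ 3: {3,4}
'e' @ 4: {1,2,5}  (accept∈set)
'a' @ 5: {3,4}
'e' @ 6: {1,2,5}  (accept∈set)
'a' @ 7: {3,4}
'd' @ 8: {1,2,5}  (accept∈set)
after full input: {1,2,5}  (accept=1 in)

Answer: ACCEPT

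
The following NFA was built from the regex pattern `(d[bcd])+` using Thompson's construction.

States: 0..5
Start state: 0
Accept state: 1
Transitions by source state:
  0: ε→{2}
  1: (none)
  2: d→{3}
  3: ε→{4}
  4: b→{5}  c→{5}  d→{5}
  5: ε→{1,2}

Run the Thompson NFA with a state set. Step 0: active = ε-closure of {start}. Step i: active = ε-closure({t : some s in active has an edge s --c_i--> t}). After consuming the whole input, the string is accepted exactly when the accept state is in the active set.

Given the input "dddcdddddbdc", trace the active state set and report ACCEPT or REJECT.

Answer: ACCEPT

Steps:
initial (ε-close {0}): {0,2}
'd' @ 1: {3,4}
'd' @ 2: {1,2,5}  [accepting]
'd' @ 3: {3,4}
'c' @ 4: {1,2,5}  [accepting]
'd' @ 5: {3,4}
'd' @ 6: {1,2,5}  [accepting]
'd' @ 7: {3,4}
'd' @ 8: {1,2,5}  [accepting]
'd' @ 9: {3,4}
'b' @ 10: {1,2,5}  [accepting]
'd' @ 11: {3,4}
'c' @ 12: {1,2,5}  [accepting]
after full input: {1,2,5}  (accept=1 in)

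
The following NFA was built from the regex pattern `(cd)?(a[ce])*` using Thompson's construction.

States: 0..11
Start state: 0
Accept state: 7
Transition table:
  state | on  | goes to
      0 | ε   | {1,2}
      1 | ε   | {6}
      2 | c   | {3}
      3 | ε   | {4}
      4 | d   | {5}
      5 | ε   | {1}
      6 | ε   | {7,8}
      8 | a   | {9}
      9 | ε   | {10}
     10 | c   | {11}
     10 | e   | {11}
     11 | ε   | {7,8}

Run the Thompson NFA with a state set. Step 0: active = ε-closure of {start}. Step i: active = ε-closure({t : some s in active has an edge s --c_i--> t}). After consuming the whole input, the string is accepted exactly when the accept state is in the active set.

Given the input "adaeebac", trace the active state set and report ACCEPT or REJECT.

Answer: REJECT

Trace:
start: ε-closure({0}) = {0,1,2,6,7,8}
'a' @ 1: {9,10}
'd' @ 2: {}  — dead — no transitions
rest 'aeebac' ignored (set empty)
after full input: {}  (accept=7 not in)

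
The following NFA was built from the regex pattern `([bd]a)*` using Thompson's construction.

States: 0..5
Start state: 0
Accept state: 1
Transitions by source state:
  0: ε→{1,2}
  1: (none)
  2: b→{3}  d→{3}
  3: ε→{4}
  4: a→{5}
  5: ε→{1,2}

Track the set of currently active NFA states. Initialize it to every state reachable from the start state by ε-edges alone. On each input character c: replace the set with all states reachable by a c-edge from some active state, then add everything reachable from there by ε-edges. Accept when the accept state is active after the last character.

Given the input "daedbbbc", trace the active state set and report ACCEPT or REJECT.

initial (ε-close {0}): {0,1,2}
'd' @ 1: {3,4}
'a' @ 2: {1,2,5}  ✓accept
'e' @ 3: {}  — state set empty
rest 'dbbbc' ignored (set empty)
final: {}; accept 1 not in set

Answer: REJECT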